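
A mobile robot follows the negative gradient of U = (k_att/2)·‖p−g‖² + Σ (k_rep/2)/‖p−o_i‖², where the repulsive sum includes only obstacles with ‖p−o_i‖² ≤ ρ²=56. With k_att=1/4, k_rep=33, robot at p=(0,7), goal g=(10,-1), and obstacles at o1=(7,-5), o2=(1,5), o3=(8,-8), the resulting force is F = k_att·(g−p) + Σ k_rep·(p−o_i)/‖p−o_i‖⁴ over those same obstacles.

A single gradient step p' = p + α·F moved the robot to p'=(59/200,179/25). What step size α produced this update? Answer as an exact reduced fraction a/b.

F_att = 1/4·(g−p) = 1/4·(10,-8) = (2.5000,-2.0000)
o1: d²=193 > ρ²=56 → inactive
o2: d²=5 ≤ ρ²=56; F_rep = 33·(-1,2)/5² = (-1.3200,2.6400)
o3: d²=289 > ρ²=56 → inactive
F = F_att + ΣF_rep = (1.1800,0.6400)
Δp = p'−p = (0.2950,0.1600); α = Δx/Fx = (59/200) / (59/50) = 1/4
check: Δy/Fy = (4/25) / (16/25) = 1/4 ✓

α = 1/4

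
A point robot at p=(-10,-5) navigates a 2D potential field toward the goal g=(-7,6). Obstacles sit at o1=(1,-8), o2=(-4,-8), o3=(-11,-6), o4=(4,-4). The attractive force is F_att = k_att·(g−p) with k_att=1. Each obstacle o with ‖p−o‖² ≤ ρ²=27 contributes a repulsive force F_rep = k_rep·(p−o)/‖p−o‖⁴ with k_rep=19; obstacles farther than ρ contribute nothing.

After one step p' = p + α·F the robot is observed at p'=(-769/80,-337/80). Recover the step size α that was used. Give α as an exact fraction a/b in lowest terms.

α = 1/20

F_att = 1·(g−p) = 1·(3,11) = (3.0000,11.0000)
o1: d²=130 > ρ²=27 → inactive
o2: d²=45 > ρ²=27 → inactive
o3: d²=2 ≤ ρ²=27; F_rep = 19·(1,1)/2² = (4.7500,4.7500)
o4: d²=197 > ρ²=27 → inactive
F = F_att + ΣF_rep = (7.7500,15.7500)
Δp = p'−p = (0.3875,0.7875); α = Δx/Fx = (31/80) / (31/4) = 1/20
check: Δy/Fy = (63/80) / (63/4) = 1/20 ✓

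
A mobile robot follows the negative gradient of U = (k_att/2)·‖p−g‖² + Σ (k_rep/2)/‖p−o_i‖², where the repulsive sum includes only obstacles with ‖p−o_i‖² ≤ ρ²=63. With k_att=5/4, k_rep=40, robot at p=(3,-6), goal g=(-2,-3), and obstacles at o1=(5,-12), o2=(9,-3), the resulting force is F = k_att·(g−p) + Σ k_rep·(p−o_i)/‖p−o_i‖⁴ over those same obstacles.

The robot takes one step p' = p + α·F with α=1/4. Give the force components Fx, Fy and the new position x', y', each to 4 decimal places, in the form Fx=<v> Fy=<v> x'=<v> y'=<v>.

F_att = 5/4·(g−p) = 5/4·(-5,3) = (-6.2500,3.7500)
o1: d²=40 ≤ ρ²=63; F_rep = 40·(-2,6)/40² = (-0.0500,0.1500)
o2: d²=45 ≤ ρ²=63; F_rep = 40·(-6,-3)/45² = (-0.1185,-0.0593)
F = F_att + ΣF_rep = (-6.4185,3.8407)
p' = p + 1/4·F = (1.3954,-5.0398)

Fx=-6.4185 Fy=3.8407 x'=1.3954 y'=-5.0398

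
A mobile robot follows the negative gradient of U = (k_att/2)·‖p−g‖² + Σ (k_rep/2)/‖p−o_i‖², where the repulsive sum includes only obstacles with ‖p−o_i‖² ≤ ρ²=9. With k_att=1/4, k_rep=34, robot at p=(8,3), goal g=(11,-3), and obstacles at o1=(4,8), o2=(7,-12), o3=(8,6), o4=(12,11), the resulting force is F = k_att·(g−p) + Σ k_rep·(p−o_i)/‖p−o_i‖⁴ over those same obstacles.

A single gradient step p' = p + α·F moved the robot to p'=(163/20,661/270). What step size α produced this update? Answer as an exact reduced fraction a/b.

α = 1/5

F_att = 1/4·(g−p) = 1/4·(3,-6) = (0.7500,-1.5000)
o1: d²=41 > ρ²=9 → inactive
o2: d²=226 > ρ²=9 → inactive
o3: d²=9 ≤ ρ²=9; F_rep = 34·(0,-3)/9² = (0.0000,-1.2593)
o4: d²=80 > ρ²=9 → inactive
F = F_att + ΣF_rep = (0.7500,-2.7593)
Δp = p'−p = (0.1500,-0.5519); α = Δx/Fx = (3/20) / (3/4) = 1/5
check: Δy/Fy = (-149/270) / (-149/54) = 1/5 ✓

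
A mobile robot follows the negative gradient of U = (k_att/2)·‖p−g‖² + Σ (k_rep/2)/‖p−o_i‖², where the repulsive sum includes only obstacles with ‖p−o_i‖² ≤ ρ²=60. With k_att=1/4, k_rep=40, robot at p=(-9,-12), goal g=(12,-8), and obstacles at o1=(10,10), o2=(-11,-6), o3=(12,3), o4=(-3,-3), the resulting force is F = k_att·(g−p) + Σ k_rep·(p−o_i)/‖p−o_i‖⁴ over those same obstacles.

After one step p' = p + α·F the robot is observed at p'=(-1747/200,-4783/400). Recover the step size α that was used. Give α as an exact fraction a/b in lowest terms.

F_att = 1/4·(g−p) = 1/4·(21,4) = (5.2500,1.0000)
o1: d²=845 > ρ²=60 → inactive
o2: d²=40 ≤ ρ²=60; F_rep = 40·(2,-6)/40² = (0.0500,-0.1500)
o3: d²=666 > ρ²=60 → inactive
o4: d²=117 > ρ²=60 → inactive
F = F_att + ΣF_rep = (5.3000,0.8500)
Δp = p'−p = (0.2650,0.0425); α = Δx/Fx = (53/200) / (53/10) = 1/20
check: Δy/Fy = (17/400) / (17/20) = 1/20 ✓

α = 1/20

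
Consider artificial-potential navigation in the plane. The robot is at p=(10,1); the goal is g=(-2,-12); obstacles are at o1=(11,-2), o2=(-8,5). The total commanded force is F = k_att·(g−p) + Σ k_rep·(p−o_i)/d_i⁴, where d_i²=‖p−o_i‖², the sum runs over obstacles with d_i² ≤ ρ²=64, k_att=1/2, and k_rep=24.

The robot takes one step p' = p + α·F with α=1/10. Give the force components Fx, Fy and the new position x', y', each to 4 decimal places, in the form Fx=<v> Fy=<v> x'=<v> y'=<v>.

F_att = 1/2·(g−p) = 1/2·(-12,-13) = (-6.0000,-6.5000)
o1: d²=10 ≤ ρ²=64; F_rep = 24·(-1,3)/10² = (-0.2400,0.7200)
o2: d²=340 > ρ²=64 → inactive
F = F_att + ΣF_rep = (-6.2400,-5.7800)
p' = p + 1/10·F = (9.3760,0.4220)

Fx=-6.2400 Fy=-5.7800 x'=9.3760 y'=0.4220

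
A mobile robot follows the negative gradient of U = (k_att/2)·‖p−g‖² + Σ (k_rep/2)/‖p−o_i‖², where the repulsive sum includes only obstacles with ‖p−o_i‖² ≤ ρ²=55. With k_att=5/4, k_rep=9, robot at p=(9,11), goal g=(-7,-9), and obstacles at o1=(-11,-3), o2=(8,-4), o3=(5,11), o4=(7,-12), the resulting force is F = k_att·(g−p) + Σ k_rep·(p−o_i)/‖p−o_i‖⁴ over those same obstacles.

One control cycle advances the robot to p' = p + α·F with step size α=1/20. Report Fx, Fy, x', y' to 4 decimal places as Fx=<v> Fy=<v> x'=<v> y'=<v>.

F_att = 5/4·(g−p) = 5/4·(-16,-20) = (-20.0000,-25.0000)
o1: d²=596 > ρ²=55 → inactive
o2: d²=226 > ρ²=55 → inactive
o3: d²=16 ≤ ρ²=55; F_rep = 9·(4,0)/16² = (0.1406,0.0000)
o4: d²=533 > ρ²=55 → inactive
F = F_att + ΣF_rep = (-19.8594,-25.0000)
p' = p + 1/20·F = (8.0070,9.7500)

Fx=-19.8594 Fy=-25.0000 x'=8.0070 y'=9.7500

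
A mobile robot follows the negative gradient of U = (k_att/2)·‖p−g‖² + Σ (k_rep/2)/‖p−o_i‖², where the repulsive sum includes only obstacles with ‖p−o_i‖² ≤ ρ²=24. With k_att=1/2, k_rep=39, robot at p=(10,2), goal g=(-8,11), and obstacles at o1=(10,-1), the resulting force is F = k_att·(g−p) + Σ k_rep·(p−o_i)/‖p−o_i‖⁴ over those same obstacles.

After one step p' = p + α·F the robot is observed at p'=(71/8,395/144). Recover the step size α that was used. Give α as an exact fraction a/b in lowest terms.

F_att = 1/2·(g−p) = 1/2·(-18,9) = (-9.0000,4.5000)
o1: d²=9 ≤ ρ²=24; F_rep = 39·(0,3)/9² = (0.0000,1.4444)
F = F_att + ΣF_rep = (-9.0000,5.9444)
Δp = p'−p = (-1.1250,0.7431); α = Δx/Fx = (-9/8) / (-9) = 1/8
check: Δy/Fy = (107/144) / (107/18) = 1/8 ✓

α = 1/8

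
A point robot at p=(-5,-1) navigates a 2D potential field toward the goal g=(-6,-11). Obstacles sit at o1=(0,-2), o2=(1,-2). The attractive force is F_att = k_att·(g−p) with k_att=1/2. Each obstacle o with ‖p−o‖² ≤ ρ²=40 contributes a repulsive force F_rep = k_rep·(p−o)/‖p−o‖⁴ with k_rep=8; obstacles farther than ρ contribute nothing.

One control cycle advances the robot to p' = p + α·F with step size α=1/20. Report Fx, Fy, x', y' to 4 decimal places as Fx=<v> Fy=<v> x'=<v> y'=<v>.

F_att = 1/2·(g−p) = 1/2·(-1,-10) = (-0.5000,-5.0000)
o1: d²=26 ≤ ρ²=40; F_rep = 8·(-5,1)/26² = (-0.0592,0.0118)
o2: d²=37 ≤ ρ²=40; F_rep = 8·(-6,1)/37² = (-0.0351,0.0058)
F = F_att + ΣF_rep = (-0.5942,-4.9823)
p' = p + 1/20·F = (-5.0297,-1.2491)

Fx=-0.5942 Fy=-4.9823 x'=-5.0297 y'=-1.2491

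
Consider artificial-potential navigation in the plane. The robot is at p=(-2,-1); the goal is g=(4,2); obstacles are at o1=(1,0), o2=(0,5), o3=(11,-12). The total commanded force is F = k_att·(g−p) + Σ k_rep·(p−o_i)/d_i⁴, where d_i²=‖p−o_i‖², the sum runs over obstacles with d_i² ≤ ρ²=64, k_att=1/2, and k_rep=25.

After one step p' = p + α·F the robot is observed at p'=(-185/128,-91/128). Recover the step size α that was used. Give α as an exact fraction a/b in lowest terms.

F_att = 1/2·(g−p) = 1/2·(6,3) = (3.0000,1.5000)
o1: d²=10 ≤ ρ²=64; F_rep = 25·(-3,-1)/10² = (-0.7500,-0.2500)
o2: d²=40 ≤ ρ²=64; F_rep = 25·(-2,-6)/40² = (-0.0312,-0.0938)
o3: d²=290 > ρ²=64 → inactive
F = F_att + ΣF_rep = (2.2188,1.1562)
Δp = p'−p = (0.5547,0.2891); α = Δx/Fx = (71/128) / (71/32) = 1/4
check: Δy/Fy = (37/128) / (37/32) = 1/4 ✓

α = 1/4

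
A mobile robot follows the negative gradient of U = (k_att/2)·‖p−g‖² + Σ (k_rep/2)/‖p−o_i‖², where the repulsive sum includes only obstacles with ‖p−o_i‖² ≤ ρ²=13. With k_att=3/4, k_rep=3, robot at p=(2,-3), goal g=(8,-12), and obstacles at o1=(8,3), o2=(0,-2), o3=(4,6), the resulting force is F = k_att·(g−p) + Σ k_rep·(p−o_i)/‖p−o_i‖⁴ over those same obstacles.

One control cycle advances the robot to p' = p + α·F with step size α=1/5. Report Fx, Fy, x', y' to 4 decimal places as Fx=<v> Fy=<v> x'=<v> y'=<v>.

F_att = 3/4·(g−p) = 3/4·(6,-9) = (4.5000,-6.7500)
o1: d²=72 > ρ²=13 → inactive
o2: d²=5 ≤ ρ²=13; F_rep = 3·(2,-1)/5² = (0.2400,-0.1200)
o3: d²=85 > ρ²=13 → inactive
F = F_att + ΣF_rep = (4.7400,-6.8700)
p' = p + 1/5·F = (2.9480,-4.3740)

Fx=4.7400 Fy=-6.8700 x'=2.9480 y'=-4.3740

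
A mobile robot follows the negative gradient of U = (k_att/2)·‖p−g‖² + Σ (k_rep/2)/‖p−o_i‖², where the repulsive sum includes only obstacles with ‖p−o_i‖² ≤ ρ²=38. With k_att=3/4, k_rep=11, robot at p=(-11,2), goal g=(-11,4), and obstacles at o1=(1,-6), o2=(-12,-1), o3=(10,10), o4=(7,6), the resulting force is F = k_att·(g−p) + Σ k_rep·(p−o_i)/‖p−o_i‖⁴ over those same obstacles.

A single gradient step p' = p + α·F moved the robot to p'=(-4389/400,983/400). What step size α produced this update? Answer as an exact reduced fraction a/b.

F_att = 3/4·(g−p) = 3/4·(0,2) = (0.0000,1.5000)
o1: d²=208 > ρ²=38 → inactive
o2: d²=10 ≤ ρ²=38; F_rep = 11·(1,3)/10² = (0.1100,0.3300)
o3: d²=505 > ρ²=38 → inactive
o4: d²=340 > ρ²=38 → inactive
F = F_att + ΣF_rep = (0.1100,1.8300)
Δp = p'−p = (0.0275,0.4575); α = Δx/Fx = (11/400) / (11/100) = 1/4
check: Δy/Fy = (183/400) / (183/100) = 1/4 ✓

α = 1/4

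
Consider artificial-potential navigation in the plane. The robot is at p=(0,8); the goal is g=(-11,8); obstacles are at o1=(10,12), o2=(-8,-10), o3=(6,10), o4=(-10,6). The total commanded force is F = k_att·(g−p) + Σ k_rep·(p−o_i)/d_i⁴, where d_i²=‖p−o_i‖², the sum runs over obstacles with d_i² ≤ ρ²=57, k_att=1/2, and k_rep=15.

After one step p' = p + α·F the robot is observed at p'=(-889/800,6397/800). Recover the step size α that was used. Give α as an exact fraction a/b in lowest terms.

α = 1/5

F_att = 1/2·(g−p) = 1/2·(-11,0) = (-5.5000,0.0000)
o1: d²=116 > ρ²=57 → inactive
o2: d²=388 > ρ²=57 → inactive
o3: d²=40 ≤ ρ²=57; F_rep = 15·(-6,-2)/40² = (-0.0563,-0.0187)
o4: d²=104 > ρ²=57 → inactive
F = F_att + ΣF_rep = (-5.5563,-0.0187)
Δp = p'−p = (-1.1113,-0.0037); α = Δx/Fx = (-889/800) / (-889/160) = 1/5
check: Δy/Fy = (-3/800) / (-3/160) = 1/5 ✓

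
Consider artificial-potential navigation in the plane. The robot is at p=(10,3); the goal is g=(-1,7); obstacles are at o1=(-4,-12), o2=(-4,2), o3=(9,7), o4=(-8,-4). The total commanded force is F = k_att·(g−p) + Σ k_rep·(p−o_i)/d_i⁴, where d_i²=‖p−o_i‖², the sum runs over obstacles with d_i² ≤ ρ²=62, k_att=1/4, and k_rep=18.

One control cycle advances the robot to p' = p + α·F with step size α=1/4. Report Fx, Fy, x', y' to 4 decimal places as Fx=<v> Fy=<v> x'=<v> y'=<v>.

Fx=-2.6877 Fy=0.7509 x'=9.3281 y'=3.1877

F_att = 1/4·(g−p) = 1/4·(-11,4) = (-2.7500,1.0000)
o1: d²=421 > ρ²=62 → inactive
o2: d²=197 > ρ²=62 → inactive
o3: d²=17 ≤ ρ²=62; F_rep = 18·(1,-4)/17² = (0.0623,-0.2491)
o4: d²=373 > ρ²=62 → inactive
F = F_att + ΣF_rep = (-2.6877,0.7509)
p' = p + 1/4·F = (9.3281,3.1877)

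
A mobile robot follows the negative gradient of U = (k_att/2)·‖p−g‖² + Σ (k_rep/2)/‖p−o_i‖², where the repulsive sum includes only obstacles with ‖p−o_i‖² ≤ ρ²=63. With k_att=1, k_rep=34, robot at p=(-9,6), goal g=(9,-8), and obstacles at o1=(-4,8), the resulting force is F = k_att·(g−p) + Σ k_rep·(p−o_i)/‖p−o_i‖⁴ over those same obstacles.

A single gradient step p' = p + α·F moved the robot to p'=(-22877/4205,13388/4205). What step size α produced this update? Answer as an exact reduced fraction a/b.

F_att = 1·(g−p) = 1·(18,-14) = (18.0000,-14.0000)
o1: d²=29 ≤ ρ²=63; F_rep = 34·(-5,-2)/29² = (-0.2021,-0.0809)
F = F_att + ΣF_rep = (17.7979,-14.0809)
Δp = p'−p = (3.5596,-2.8162); α = Δx/Fx = (14968/4205) / (14968/841) = 1/5
check: Δy/Fy = (-11842/4205) / (-11842/841) = 1/5 ✓

α = 1/5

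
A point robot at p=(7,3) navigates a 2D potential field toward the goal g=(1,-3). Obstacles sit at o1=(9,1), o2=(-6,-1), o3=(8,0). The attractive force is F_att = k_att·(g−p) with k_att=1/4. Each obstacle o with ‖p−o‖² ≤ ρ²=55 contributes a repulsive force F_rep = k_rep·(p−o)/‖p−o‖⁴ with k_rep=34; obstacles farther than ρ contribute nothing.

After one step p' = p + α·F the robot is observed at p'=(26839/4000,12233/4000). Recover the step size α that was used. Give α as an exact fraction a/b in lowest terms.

F_att = 1/4·(g−p) = 1/4·(-6,-6) = (-1.5000,-1.5000)
o1: d²=8 ≤ ρ²=55; F_rep = 34·(-2,2)/8² = (-1.0625,1.0625)
o2: d²=185 > ρ²=55 → inactive
o3: d²=10 ≤ ρ²=55; F_rep = 34·(-1,3)/10² = (-0.3400,1.0200)
F = F_att + ΣF_rep = (-2.9025,0.5825)
Δp = p'−p = (-0.2903,0.0583); α = Δx/Fx = (-1161/4000) / (-1161/400) = 1/10
check: Δy/Fy = (233/4000) / (233/400) = 1/10 ✓

α = 1/10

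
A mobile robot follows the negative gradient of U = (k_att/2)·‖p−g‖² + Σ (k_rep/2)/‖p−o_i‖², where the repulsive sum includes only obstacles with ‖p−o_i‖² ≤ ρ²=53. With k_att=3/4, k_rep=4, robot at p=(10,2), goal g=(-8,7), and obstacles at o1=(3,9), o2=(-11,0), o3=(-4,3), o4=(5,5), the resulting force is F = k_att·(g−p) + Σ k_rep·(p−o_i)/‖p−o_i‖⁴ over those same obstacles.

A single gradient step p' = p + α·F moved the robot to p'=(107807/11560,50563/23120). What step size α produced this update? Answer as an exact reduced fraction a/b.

F_att = 3/4·(g−p) = 3/4·(-18,5) = (-13.5000,3.7500)
o1: d²=98 > ρ²=53 → inactive
o2: d²=445 > ρ²=53 → inactive
o3: d²=197 > ρ²=53 → inactive
o4: d²=34 ≤ ρ²=53; F_rep = 4·(5,-3)/34² = (0.0173,-0.0104)
F = F_att + ΣF_rep = (-13.4827,3.7396)
Δp = p'−p = (-0.6741,0.1870); α = Δx/Fx = (-7793/11560) / (-7793/578) = 1/20
check: Δy/Fy = (4323/23120) / (4323/1156) = 1/20 ✓

α = 1/20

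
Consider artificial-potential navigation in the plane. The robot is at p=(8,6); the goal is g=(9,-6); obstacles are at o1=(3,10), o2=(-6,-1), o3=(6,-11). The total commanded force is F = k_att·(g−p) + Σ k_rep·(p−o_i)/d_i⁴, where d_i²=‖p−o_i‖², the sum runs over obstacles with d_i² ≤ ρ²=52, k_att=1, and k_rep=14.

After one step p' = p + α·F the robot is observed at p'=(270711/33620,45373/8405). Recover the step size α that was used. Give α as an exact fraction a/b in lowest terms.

α = 1/20

F_att = 1·(g−p) = 1·(1,-12) = (1.0000,-12.0000)
o1: d²=41 ≤ ρ²=52; F_rep = 14·(5,-4)/41² = (0.0416,-0.0333)
o2: d²=245 > ρ²=52 → inactive
o3: d²=293 > ρ²=52 → inactive
F = F_att + ΣF_rep = (1.0416,-12.0333)
Δp = p'−p = (0.0521,-0.6017); α = Δx/Fx = (1751/33620) / (1751/1681) = 1/20
check: Δy/Fy = (-5057/8405) / (-20228/1681) = 1/20 ✓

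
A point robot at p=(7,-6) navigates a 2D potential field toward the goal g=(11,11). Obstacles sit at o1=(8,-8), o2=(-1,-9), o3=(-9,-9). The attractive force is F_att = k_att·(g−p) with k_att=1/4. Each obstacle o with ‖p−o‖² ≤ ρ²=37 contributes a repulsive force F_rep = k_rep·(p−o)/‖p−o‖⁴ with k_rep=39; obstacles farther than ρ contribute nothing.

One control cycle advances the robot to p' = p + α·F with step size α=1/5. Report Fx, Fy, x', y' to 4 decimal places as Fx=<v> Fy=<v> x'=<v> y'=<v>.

Fx=-0.5600 Fy=7.3700 x'=6.8880 y'=-4.5260

F_att = 1/4·(g−p) = 1/4·(4,17) = (1.0000,4.2500)
o1: d²=5 ≤ ρ²=37; F_rep = 39·(-1,2)/5² = (-1.5600,3.1200)
o2: d²=73 > ρ²=37 → inactive
o3: d²=265 > ρ²=37 → inactive
F = F_att + ΣF_rep = (-0.5600,7.3700)
p' = p + 1/5·F = (6.8880,-4.5260)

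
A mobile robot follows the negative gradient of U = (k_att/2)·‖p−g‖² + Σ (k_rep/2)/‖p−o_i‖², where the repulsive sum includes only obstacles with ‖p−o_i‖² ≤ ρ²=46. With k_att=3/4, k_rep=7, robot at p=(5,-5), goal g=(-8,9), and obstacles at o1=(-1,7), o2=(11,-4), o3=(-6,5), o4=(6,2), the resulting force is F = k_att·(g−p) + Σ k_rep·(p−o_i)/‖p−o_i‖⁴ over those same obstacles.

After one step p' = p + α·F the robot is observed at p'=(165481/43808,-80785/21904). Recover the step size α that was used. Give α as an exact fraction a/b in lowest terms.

F_att = 3/4·(g−p) = 3/4·(-13,14) = (-9.7500,10.5000)
o1: d²=180 > ρ²=46 → inactive
o2: d²=37 ≤ ρ²=46; F_rep = 7·(-6,-1)/37² = (-0.0307,-0.0051)
o3: d²=221 > ρ²=46 → inactive
o4: d²=50 > ρ²=46 → inactive
F = F_att + ΣF_rep = (-9.7807,10.4949)
Δp = p'−p = (-1.2226,1.3119); α = Δx/Fx = (-53559/43808) / (-53559/5476) = 1/8
check: Δy/Fy = (28735/21904) / (28735/2738) = 1/8 ✓

α = 1/8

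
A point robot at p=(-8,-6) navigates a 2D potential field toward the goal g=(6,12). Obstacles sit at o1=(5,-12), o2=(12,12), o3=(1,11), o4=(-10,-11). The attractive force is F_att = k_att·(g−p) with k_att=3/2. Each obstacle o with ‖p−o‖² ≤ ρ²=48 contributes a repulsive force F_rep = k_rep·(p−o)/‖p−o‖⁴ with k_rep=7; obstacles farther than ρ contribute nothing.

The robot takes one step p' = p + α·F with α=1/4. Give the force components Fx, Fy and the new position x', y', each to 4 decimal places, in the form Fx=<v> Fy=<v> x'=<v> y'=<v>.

Fx=21.0166 Fy=27.0416 x'=-2.7458 y'=0.7604

F_att = 3/2·(g−p) = 3/2·(14,18) = (21.0000,27.0000)
o1: d²=205 > ρ²=48 → inactive
o2: d²=724 > ρ²=48 → inactive
o3: d²=370 > ρ²=48 → inactive
o4: d²=29 ≤ ρ²=48; F_rep = 7·(2,5)/29² = (0.0166,0.0416)
F = F_att + ΣF_rep = (21.0166,27.0416)
p' = p + 1/4·F = (-2.7458,0.7604)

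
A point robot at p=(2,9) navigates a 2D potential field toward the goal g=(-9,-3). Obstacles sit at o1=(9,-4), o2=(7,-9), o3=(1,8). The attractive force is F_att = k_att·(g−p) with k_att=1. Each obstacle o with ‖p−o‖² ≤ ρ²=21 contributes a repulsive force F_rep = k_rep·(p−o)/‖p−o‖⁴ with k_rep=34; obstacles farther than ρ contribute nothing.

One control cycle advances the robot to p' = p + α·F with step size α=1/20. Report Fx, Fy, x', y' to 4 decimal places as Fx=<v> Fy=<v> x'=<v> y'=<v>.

Fx=-2.5000 Fy=-3.5000 x'=1.8750 y'=8.8250

F_att = 1·(g−p) = 1·(-11,-12) = (-11.0000,-12.0000)
o1: d²=218 > ρ²=21 → inactive
o2: d²=349 > ρ²=21 → inactive
o3: d²=2 ≤ ρ²=21; F_rep = 34·(1,1)/2² = (8.5000,8.5000)
F = F_att + ΣF_rep = (-2.5000,-3.5000)
p' = p + 1/20·F = (1.8750,8.8250)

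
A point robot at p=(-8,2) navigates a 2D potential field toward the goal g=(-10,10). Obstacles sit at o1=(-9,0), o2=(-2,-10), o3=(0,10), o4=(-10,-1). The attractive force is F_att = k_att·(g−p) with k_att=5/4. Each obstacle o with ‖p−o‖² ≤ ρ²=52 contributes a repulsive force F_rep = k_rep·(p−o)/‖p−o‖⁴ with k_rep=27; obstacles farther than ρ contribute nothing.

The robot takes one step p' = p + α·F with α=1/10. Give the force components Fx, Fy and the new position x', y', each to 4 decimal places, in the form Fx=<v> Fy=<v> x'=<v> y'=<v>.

F_att = 5/4·(g−p) = 5/4·(-2,8) = (-2.5000,10.0000)
o1: d²=5 ≤ ρ²=52; F_rep = 27·(1,2)/5² = (1.0800,2.1600)
o2: d²=180 > ρ²=52 → inactive
o3: d²=128 > ρ²=52 → inactive
o4: d²=13 ≤ ρ²=52; F_rep = 27·(2,3)/13² = (0.3195,0.4793)
F = F_att + ΣF_rep = (-1.1005,12.6393)
p' = p + 1/10·F = (-8.1100,3.2639)

Fx=-1.1005 Fy=12.6393 x'=-8.1100 y'=3.2639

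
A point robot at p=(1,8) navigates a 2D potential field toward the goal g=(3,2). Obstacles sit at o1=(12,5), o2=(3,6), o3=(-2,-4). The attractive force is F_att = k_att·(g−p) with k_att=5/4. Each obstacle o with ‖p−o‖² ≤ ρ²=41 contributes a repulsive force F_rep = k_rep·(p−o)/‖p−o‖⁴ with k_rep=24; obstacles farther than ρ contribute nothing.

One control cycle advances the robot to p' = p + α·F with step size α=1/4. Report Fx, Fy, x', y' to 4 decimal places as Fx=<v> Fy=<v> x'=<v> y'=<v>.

Fx=1.7500 Fy=-6.7500 x'=1.4375 y'=6.3125

F_att = 5/4·(g−p) = 5/4·(2,-6) = (2.5000,-7.5000)
o1: d²=130 > ρ²=41 → inactive
o2: d²=8 ≤ ρ²=41; F_rep = 24·(-2,2)/8² = (-0.7500,0.7500)
o3: d²=153 > ρ²=41 → inactive
F = F_att + ΣF_rep = (1.7500,-6.7500)
p' = p + 1/4·F = (1.4375,6.3125)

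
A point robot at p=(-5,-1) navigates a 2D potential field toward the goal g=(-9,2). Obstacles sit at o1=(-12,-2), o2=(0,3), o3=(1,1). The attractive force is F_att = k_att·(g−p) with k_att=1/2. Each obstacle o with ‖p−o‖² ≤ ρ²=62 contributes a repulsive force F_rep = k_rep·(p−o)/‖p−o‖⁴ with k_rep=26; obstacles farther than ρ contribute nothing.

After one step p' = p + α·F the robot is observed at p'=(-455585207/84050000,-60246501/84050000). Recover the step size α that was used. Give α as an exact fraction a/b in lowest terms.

α = 1/5

F_att = 1/2·(g−p) = 1/2·(-4,3) = (-2.0000,1.5000)
o1: d²=50 ≤ ρ²=62; F_rep = 26·(7,1)/50² = (0.0728,0.0104)
o2: d²=41 ≤ ρ²=62; F_rep = 26·(-5,-4)/41² = (-0.0773,-0.0619)
o3: d²=40 ≤ ρ²=62; F_rep = 26·(-6,-2)/40² = (-0.0975,-0.0325)
F = F_att + ΣF_rep = (-2.1020,1.4160)
Δp = p'−p = (-0.4204,0.2832); α = Δx/Fx = (-35335207/84050000) / (-35335207/16810000) = 1/5
check: Δy/Fy = (23803499/84050000) / (23803499/16810000) = 1/5 ✓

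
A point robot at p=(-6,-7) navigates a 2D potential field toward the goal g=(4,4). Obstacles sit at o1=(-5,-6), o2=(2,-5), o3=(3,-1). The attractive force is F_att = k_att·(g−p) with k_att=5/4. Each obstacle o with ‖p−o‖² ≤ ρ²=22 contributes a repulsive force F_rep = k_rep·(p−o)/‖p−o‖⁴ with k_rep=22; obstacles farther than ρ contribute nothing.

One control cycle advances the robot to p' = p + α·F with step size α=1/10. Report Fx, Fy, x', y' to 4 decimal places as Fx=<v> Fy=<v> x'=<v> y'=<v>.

Fx=7.0000 Fy=8.2500 x'=-5.3000 y'=-6.1750

F_att = 5/4·(g−p) = 5/4·(10,11) = (12.5000,13.7500)
o1: d²=2 ≤ ρ²=22; F_rep = 22·(-1,-1)/2² = (-5.5000,-5.5000)
o2: d²=68 > ρ²=22 → inactive
o3: d²=117 > ρ²=22 → inactive
F = F_att + ΣF_rep = (7.0000,8.2500)
p' = p + 1/10·F = (-5.3000,-6.1750)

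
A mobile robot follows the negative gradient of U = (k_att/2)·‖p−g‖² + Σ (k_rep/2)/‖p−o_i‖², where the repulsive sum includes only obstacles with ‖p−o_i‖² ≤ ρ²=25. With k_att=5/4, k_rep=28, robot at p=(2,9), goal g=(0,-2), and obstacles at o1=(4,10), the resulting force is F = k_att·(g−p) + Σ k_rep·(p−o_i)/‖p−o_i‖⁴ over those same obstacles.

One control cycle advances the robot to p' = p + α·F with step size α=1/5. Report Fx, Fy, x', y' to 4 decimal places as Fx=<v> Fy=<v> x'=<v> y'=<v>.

Fx=-4.7400 Fy=-14.8700 x'=1.0520 y'=6.0260

F_att = 5/4·(g−p) = 5/4·(-2,-11) = (-2.5000,-13.7500)
o1: d²=5 ≤ ρ²=25; F_rep = 28·(-2,-1)/5² = (-2.2400,-1.1200)
F = F_att + ΣF_rep = (-4.7400,-14.8700)
p' = p + 1/5·F = (1.0520,6.0260)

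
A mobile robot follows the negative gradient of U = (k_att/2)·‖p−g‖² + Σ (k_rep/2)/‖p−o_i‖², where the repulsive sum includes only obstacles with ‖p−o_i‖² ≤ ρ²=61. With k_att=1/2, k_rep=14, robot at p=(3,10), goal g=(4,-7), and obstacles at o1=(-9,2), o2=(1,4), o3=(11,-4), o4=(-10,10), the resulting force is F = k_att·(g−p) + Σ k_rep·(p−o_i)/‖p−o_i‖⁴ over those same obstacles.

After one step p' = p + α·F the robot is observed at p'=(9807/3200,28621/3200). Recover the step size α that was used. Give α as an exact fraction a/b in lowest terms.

α = 1/8

F_att = 1/2·(g−p) = 1/2·(1,-17) = (0.5000,-8.5000)
o1: d²=208 > ρ²=61 → inactive
o2: d²=40 ≤ ρ²=61; F_rep = 14·(2,6)/40² = (0.0175,0.0525)
o3: d²=260 > ρ²=61 → inactive
o4: d²=169 > ρ²=61 → inactive
F = F_att + ΣF_rep = (0.5175,-8.4475)
Δp = p'−p = (0.0647,-1.0559); α = Δx/Fx = (207/3200) / (207/400) = 1/8
check: Δy/Fy = (-3379/3200) / (-3379/400) = 1/8 ✓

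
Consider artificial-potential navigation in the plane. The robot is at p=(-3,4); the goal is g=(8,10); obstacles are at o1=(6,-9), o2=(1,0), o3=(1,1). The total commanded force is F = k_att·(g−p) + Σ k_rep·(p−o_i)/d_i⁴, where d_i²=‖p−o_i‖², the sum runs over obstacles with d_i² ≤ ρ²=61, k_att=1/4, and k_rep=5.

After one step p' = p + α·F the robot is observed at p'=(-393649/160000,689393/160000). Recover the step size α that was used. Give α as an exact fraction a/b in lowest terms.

F_att = 1/4·(g−p) = 1/4·(11,6) = (2.7500,1.5000)
o1: d²=250 > ρ²=61 → inactive
o2: d²=32 ≤ ρ²=61; F_rep = 5·(-4,4)/32² = (-0.0195,0.0195)
o3: d²=25 ≤ ρ²=61; F_rep = 5·(-4,3)/25² = (-0.0320,0.0240)
F = F_att + ΣF_rep = (2.6985,1.5435)
Δp = p'−p = (0.5397,0.3087); α = Δx/Fx = (86351/160000) / (86351/32000) = 1/5
check: Δy/Fy = (49393/160000) / (49393/32000) = 1/5 ✓

α = 1/5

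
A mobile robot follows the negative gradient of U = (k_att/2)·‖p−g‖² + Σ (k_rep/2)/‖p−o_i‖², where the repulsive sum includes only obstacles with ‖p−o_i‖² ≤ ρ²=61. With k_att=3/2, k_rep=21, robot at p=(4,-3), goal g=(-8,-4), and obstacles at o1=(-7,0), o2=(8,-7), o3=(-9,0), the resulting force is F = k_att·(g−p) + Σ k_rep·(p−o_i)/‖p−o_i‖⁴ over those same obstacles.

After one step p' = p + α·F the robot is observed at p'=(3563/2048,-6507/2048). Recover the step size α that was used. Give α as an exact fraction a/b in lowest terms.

F_att = 3/2·(g−p) = 3/2·(-12,-1) = (-18.0000,-1.5000)
o1: d²=130 > ρ²=61 → inactive
o2: d²=32 ≤ ρ²=61; F_rep = 21·(-4,4)/32² = (-0.0820,0.0820)
o3: d²=178 > ρ²=61 → inactive
F = F_att + ΣF_rep = (-18.0820,-1.4180)
Δp = p'−p = (-2.2603,-0.1772); α = Δx/Fx = (-4629/2048) / (-4629/256) = 1/8
check: Δy/Fy = (-363/2048) / (-363/256) = 1/8 ✓

α = 1/8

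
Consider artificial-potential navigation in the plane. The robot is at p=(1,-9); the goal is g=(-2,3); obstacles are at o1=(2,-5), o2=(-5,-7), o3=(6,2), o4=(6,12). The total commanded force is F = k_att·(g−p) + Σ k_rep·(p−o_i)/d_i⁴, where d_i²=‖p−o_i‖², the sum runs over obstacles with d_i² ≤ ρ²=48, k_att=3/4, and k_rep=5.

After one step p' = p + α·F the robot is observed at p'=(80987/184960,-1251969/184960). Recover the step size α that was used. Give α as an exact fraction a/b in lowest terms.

F_att = 3/4·(g−p) = 3/4·(-3,12) = (-2.2500,9.0000)
o1: d²=17 ≤ ρ²=48; F_rep = 5·(-1,-4)/17² = (-0.0173,-0.0692)
o2: d²=40 ≤ ρ²=48; F_rep = 5·(6,-2)/40² = (0.0187,-0.0063)
o3: d²=146 > ρ²=48 → inactive
o4: d²=466 > ρ²=48 → inactive
F = F_att + ΣF_rep = (-2.2486,8.9245)
Δp = p'−p = (-0.5621,2.2311); α = Δx/Fx = (-103973/184960) / (-103973/46240) = 1/4
check: Δy/Fy = (412671/184960) / (412671/46240) = 1/4 ✓

α = 1/4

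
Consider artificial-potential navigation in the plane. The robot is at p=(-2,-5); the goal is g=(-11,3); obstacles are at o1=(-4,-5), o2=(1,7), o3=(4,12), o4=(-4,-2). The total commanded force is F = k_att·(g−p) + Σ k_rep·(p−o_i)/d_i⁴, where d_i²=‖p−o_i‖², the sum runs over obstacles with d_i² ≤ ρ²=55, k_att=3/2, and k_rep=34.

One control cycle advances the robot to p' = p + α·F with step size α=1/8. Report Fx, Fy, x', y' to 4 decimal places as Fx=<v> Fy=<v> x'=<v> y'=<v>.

F_att = 3/2·(g−p) = 3/2·(-9,8) = (-13.5000,12.0000)
o1: d²=4 ≤ ρ²=55; F_rep = 34·(2,0)/4² = (4.2500,0.0000)
o2: d²=153 > ρ²=55 → inactive
o3: d²=325 > ρ²=55 → inactive
o4: d²=13 ≤ ρ²=55; F_rep = 34·(2,-3)/13² = (0.4024,-0.6036)
F = F_att + ΣF_rep = (-8.8476,11.3964)
p' = p + 1/8·F = (-3.1060,-3.5754)

Fx=-8.8476 Fy=11.3964 x'=-3.1060 y'=-3.5754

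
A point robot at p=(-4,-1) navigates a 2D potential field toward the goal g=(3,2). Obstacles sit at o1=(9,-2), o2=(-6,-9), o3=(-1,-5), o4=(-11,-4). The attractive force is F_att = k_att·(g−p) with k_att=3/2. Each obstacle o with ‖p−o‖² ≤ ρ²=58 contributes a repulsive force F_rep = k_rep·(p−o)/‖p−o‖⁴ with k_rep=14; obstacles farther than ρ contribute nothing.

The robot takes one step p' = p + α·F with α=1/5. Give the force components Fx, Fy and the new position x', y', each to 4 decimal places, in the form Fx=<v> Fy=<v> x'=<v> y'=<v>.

Fx=10.4619 Fy=4.6021 x'=-1.9076 y'=-0.0796

F_att = 3/2·(g−p) = 3/2·(7,3) = (10.5000,4.5000)
o1: d²=170 > ρ²=58 → inactive
o2: d²=68 > ρ²=58 → inactive
o3: d²=25 ≤ ρ²=58; F_rep = 14·(-3,4)/25² = (-0.0672,0.0896)
o4: d²=58 ≤ ρ²=58; F_rep = 14·(7,3)/58² = (0.0291,0.0125)
F = F_att + ΣF_rep = (10.4619,4.6021)
p' = p + 1/5·F = (-1.9076,-0.0796)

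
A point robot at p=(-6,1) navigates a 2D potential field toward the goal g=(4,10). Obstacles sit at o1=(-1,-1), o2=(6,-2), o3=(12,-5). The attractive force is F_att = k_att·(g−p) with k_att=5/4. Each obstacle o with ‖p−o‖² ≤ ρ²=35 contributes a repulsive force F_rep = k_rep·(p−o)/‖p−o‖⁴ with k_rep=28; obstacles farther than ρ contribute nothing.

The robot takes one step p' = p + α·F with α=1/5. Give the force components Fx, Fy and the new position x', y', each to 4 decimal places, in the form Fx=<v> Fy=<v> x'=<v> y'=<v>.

Fx=12.3335 Fy=11.3166 x'=-3.5333 y'=3.2633

F_att = 5/4·(g−p) = 5/4·(10,9) = (12.5000,11.2500)
o1: d²=29 ≤ ρ²=35; F_rep = 28·(-5,2)/29² = (-0.1665,0.0666)
o2: d²=153 > ρ²=35 → inactive
o3: d²=360 > ρ²=35 → inactive
F = F_att + ΣF_rep = (12.3335,11.3166)
p' = p + 1/5·F = (-3.5333,3.2633)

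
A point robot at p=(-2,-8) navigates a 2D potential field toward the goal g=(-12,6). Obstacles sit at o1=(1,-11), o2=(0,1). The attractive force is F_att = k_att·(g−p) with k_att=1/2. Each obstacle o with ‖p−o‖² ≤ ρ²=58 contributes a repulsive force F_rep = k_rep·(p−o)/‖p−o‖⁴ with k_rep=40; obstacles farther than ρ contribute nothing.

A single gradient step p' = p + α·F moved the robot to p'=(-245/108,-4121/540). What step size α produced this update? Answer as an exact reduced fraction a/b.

F_att = 1/2·(g−p) = 1/2·(-10,14) = (-5.0000,7.0000)
o1: d²=18 ≤ ρ²=58; F_rep = 40·(-3,3)/18² = (-0.3704,0.3704)
o2: d²=85 > ρ²=58 → inactive
F = F_att + ΣF_rep = (-5.3704,7.3704)
Δp = p'−p = (-0.2685,0.3685); α = Δx/Fx = (-29/108) / (-145/27) = 1/20
check: Δy/Fy = (199/540) / (199/27) = 1/20 ✓

α = 1/20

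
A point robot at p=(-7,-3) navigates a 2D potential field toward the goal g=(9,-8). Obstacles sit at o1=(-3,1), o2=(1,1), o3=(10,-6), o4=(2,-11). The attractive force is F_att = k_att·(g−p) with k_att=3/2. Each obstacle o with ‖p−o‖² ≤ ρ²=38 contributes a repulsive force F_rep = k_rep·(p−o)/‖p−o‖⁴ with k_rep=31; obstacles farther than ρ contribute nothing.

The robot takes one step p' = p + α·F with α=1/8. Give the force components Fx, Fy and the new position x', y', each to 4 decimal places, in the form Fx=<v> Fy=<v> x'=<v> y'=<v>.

Fx=23.8789 Fy=-7.6211 x'=-4.0151 y'=-3.9526

F_att = 3/2·(g−p) = 3/2·(16,-5) = (24.0000,-7.5000)
o1: d²=32 ≤ ρ²=38; F_rep = 31·(-4,-4)/32² = (-0.1211,-0.1211)
o2: d²=80 > ρ²=38 → inactive
o3: d²=298 > ρ²=38 → inactive
o4: d²=145 > ρ²=38 → inactive
F = F_att + ΣF_rep = (23.8789,-7.6211)
p' = p + 1/8·F = (-4.0151,-3.9526)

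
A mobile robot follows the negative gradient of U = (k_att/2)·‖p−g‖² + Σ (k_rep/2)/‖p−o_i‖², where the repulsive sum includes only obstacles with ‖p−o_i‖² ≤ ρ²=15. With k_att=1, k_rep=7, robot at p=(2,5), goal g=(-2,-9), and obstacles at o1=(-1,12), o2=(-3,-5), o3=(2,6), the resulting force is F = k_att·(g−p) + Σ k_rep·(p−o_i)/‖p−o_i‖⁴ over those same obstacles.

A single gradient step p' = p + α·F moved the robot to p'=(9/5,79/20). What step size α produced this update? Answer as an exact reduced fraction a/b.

F_att = 1·(g−p) = 1·(-4,-14) = (-4.0000,-14.0000)
o1: d²=58 > ρ²=15 → inactive
o2: d²=125 > ρ²=15 → inactive
o3: d²=1 ≤ ρ²=15; F_rep = 7·(0,-1)/1² = (0.0000,-7.0000)
F = F_att + ΣF_rep = (-4.0000,-21.0000)
Δp = p'−p = (-0.2000,-1.0500); α = Δx/Fx = (-1/5) / (-4) = 1/20
check: Δy/Fy = (-21/20) / (-21) = 1/20 ✓

α = 1/20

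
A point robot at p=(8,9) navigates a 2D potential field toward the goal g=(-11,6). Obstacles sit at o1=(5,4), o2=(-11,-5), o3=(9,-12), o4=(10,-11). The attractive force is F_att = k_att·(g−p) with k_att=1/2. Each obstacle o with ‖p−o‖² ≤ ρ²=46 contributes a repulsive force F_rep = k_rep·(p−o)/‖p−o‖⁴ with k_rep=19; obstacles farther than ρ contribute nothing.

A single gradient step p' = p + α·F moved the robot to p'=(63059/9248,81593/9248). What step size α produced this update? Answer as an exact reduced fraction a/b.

F_att = 1/2·(g−p) = 1/2·(-19,-3) = (-9.5000,-1.5000)
o1: d²=34 ≤ ρ²=46; F_rep = 19·(3,5)/34² = (0.0493,0.0822)
o2: d²=557 > ρ²=46 → inactive
o3: d²=442 > ρ²=46 → inactive
o4: d²=404 > ρ²=46 → inactive
F = F_att + ΣF_rep = (-9.4507,-1.4178)
Δp = p'−p = (-1.1813,-0.1772); α = Δx/Fx = (-10925/9248) / (-10925/1156) = 1/8
check: Δy/Fy = (-1639/9248) / (-1639/1156) = 1/8 ✓

α = 1/8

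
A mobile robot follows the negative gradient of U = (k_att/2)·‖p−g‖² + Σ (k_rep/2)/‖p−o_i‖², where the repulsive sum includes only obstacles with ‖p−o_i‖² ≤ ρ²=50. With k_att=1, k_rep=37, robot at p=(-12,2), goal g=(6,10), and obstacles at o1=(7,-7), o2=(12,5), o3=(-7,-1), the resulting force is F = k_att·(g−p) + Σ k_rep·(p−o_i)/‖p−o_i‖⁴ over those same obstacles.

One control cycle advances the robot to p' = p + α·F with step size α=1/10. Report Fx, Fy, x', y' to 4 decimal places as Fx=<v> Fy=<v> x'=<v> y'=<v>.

F_att = 1·(g−p) = 1·(18,8) = (18.0000,8.0000)
o1: d²=442 > ρ²=50 → inactive
o2: d²=585 > ρ²=50 → inactive
o3: d²=34 ≤ ρ²=50; F_rep = 37·(-5,3)/34² = (-0.1600,0.0960)
F = F_att + ΣF_rep = (17.8400,8.0960)
p' = p + 1/10·F = (-10.2160,2.8096)

Fx=17.8400 Fy=8.0960 x'=-10.2160 y'=2.8096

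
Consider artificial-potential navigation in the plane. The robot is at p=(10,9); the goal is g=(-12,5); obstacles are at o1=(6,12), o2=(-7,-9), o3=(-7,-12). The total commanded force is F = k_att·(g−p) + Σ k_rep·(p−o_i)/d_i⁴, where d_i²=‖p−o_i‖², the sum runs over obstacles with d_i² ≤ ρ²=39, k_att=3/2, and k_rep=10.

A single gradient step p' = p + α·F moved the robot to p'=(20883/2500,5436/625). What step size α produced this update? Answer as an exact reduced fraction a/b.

α = 1/20

F_att = 3/2·(g−p) = 3/2·(-22,-4) = (-33.0000,-6.0000)
o1: d²=25 ≤ ρ²=39; F_rep = 10·(4,-3)/25² = (0.0640,-0.0480)
o2: d²=613 > ρ²=39 → inactive
o3: d²=730 > ρ²=39 → inactive
F = F_att + ΣF_rep = (-32.9360,-6.0480)
Δp = p'−p = (-1.6468,-0.3024); α = Δx/Fx = (-4117/2500) / (-4117/125) = 1/20
check: Δy/Fy = (-189/625) / (-756/125) = 1/20 ✓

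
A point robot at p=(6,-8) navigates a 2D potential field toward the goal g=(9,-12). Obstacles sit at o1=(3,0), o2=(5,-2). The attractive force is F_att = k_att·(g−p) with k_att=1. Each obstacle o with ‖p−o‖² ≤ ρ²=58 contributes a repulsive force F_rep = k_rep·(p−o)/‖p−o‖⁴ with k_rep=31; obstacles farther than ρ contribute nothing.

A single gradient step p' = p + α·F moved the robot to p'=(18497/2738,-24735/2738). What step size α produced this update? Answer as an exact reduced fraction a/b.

α = 1/4

F_att = 1·(g−p) = 1·(3,-4) = (3.0000,-4.0000)
o1: d²=73 > ρ²=58 → inactive
o2: d²=37 ≤ ρ²=58; F_rep = 31·(1,-6)/37² = (0.0226,-0.1359)
F = F_att + ΣF_rep = (3.0226,-4.1359)
Δp = p'−p = (0.7557,-1.0340); α = Δx/Fx = (2069/2738) / (4138/1369) = 1/4
check: Δy/Fy = (-2831/2738) / (-5662/1369) = 1/4 ✓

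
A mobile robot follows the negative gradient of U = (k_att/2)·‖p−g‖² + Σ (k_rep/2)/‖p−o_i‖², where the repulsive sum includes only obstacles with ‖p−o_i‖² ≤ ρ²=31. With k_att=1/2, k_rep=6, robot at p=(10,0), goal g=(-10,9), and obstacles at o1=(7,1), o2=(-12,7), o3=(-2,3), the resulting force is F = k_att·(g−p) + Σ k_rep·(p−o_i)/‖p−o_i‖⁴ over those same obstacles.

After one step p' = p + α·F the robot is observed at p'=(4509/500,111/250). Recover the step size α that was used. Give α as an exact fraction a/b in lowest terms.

α = 1/10

F_att = 1/2·(g−p) = 1/2·(-20,9) = (-10.0000,4.5000)
o1: d²=10 ≤ ρ²=31; F_rep = 6·(3,-1)/10² = (0.1800,-0.0600)
o2: d²=533 > ρ²=31 → inactive
o3: d²=153 > ρ²=31 → inactive
F = F_att + ΣF_rep = (-9.8200,4.4400)
Δp = p'−p = (-0.9820,0.4440); α = Δx/Fx = (-491/500) / (-491/50) = 1/10
check: Δy/Fy = (111/250) / (111/25) = 1/10 ✓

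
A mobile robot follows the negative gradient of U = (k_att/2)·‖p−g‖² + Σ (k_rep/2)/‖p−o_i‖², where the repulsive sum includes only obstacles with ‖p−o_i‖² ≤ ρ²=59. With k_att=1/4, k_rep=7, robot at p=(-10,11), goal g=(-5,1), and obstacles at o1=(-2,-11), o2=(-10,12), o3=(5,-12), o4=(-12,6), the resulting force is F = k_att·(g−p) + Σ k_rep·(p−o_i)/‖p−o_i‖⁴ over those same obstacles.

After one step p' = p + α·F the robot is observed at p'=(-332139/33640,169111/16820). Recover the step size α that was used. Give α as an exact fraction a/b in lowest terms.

F_att = 1/4·(g−p) = 1/4·(5,-10) = (1.2500,-2.5000)
o1: d²=548 > ρ²=59 → inactive
o2: d²=1 ≤ ρ²=59; F_rep = 7·(0,-1)/1² = (0.0000,-7.0000)
o3: d²=754 > ρ²=59 → inactive
o4: d²=29 ≤ ρ²=59; F_rep = 7·(2,5)/29² = (0.0166,0.0416)
F = F_att + ΣF_rep = (1.2666,-9.4584)
Δp = p'−p = (0.1267,-0.9458); α = Δx/Fx = (4261/33640) / (4261/3364) = 1/10
check: Δy/Fy = (-15909/16820) / (-15909/1682) = 1/10 ✓

α = 1/10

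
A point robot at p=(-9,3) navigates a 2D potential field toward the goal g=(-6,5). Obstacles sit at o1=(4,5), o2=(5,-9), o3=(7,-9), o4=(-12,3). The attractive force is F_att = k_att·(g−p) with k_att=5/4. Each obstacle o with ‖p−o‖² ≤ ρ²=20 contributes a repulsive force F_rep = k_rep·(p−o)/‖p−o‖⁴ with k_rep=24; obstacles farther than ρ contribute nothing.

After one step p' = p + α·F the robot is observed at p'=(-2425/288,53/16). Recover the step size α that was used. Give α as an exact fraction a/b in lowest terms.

α = 1/8

F_att = 5/4·(g−p) = 5/4·(3,2) = (3.7500,2.5000)
o1: d²=173 > ρ²=20 → inactive
o2: d²=340 > ρ²=20 → inactive
o3: d²=400 > ρ²=20 → inactive
o4: d²=9 ≤ ρ²=20; F_rep = 24·(3,0)/9² = (0.8889,0.0000)
F = F_att + ΣF_rep = (4.6389,2.5000)
Δp = p'−p = (0.5799,0.3125); α = Δx/Fx = (167/288) / (167/36) = 1/8
check: Δy/Fy = (5/16) / (5/2) = 1/8 ✓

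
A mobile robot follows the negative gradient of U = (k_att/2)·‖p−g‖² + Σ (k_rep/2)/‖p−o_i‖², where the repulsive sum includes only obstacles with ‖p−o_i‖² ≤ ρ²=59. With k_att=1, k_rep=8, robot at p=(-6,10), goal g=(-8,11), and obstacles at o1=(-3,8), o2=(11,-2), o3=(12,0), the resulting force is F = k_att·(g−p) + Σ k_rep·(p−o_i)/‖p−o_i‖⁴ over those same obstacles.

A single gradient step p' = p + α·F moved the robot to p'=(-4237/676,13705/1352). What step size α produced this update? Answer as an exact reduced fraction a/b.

α = 1/8

F_att = 1·(g−p) = 1·(-2,1) = (-2.0000,1.0000)
o1: d²=13 ≤ ρ²=59; F_rep = 8·(-3,2)/13² = (-0.1420,0.0947)
o2: d²=433 > ρ²=59 → inactive
o3: d²=424 > ρ²=59 → inactive
F = F_att + ΣF_rep = (-2.1420,1.0947)
Δp = p'−p = (-0.2678,0.1368); α = Δx/Fx = (-181/676) / (-362/169) = 1/8
check: Δy/Fy = (185/1352) / (185/169) = 1/8 ✓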